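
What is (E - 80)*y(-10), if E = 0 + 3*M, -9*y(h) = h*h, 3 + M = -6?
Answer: 10700/9 ≈ 1188.9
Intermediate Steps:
M = -9 (M = -3 - 6 = -9)
y(h) = -h**2/9 (y(h) = -h*h/9 = -h**2/9)
E = -27 (E = 0 + 3*(-9) = 0 - 27 = -27)
(E - 80)*y(-10) = (-27 - 80)*(-1/9*(-10)**2) = -(-107)*100/9 = -107*(-100/9) = 10700/9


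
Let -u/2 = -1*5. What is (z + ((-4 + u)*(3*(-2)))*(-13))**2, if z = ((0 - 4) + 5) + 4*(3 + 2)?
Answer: 239121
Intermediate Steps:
u = 10 (u = -(-2)*5 = -2*(-5) = 10)
z = 21 (z = (-4 + 5) + 4*5 = 1 + 20 = 21)
(z + ((-4 + u)*(3*(-2)))*(-13))**2 = (21 + ((-4 + 10)*(3*(-2)))*(-13))**2 = (21 + (6*(-6))*(-13))**2 = (21 - 36*(-13))**2 = (21 + 468)**2 = 489**2 = 239121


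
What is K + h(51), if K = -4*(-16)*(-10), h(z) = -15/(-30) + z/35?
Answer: -44663/70 ≈ -638.04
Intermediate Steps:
h(z) = 1/2 + z/35 (h(z) = -15*(-1/30) + z*(1/35) = 1/2 + z/35)
K = -640 (K = 64*(-10) = -640)
K + h(51) = -640 + (1/2 + (1/35)*51) = -640 + (1/2 + 51/35) = -640 + 137/70 = -44663/70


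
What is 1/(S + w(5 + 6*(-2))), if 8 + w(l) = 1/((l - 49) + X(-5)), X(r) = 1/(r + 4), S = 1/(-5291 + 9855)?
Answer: -260148/2085691 ≈ -0.12473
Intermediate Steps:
S = 1/4564 ≈ 0.00021911
X(r) = 1/(4 + r)
w(l) = -8 + 1/(-50 + l) (w(l) = -8 + 1/((l - 49) + 1/(4 - 5)) = -8 + 1/((-49 + l) + 1/(-1)) = -8 + 1/((-49 + l) - 1) = -8 + 1/(-50 + l))
1/(S + w(5 + 6*(-2))) = 1/(1/4564 + (401 - 8*(5 + 6*(-2)))/(-50 + (5 + 6*(-2)))) = 1/(1/4564 + (401 - 8*(5 - 12))/(-50 + (5 - 12))) = 1/(1/4564 + (401 - 8*(-7))/(-50 - 7)) = 1/(1/4564 + (401 + 56)/(-57)) = 1/(1/4564 - 1/57*457) = 1/(1/4564 - 457/57) = 1/(-2085691/260148) = -260148/2085691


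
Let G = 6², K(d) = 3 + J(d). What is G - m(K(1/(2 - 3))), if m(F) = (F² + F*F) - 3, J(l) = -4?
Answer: 37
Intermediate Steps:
K(d) = -1 (K(d) = 3 - 4 = -1)
G = 36
m(F) = -3 + 2*F² (m(F) = (F² + F²) - 3 = 2*F² - 3 = -3 + 2*F²)
G - m(K(1/(2 - 3))) = 36 - (-3 + 2*(-1)²) = 36 - (-3 + 2*1) = 36 - (-3 + 2) = 36 - 1*(-1) = 36 + 1 = 37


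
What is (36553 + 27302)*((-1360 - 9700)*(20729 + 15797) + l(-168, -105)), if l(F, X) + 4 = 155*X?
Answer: -25797026589345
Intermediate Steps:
l(F, X) = -4 + 155*X
(36553 + 27302)*((-1360 - 9700)*(20729 + 15797) + l(-168, -105)) = (36553 + 27302)*((-1360 - 9700)*(20729 + 15797) + (-4 + 155*(-105))) = 63855*(-11060*36526 + (-4 - 16275)) = 63855*(-403977560 - 16279) = 63855*(-403993839) = -25797026589345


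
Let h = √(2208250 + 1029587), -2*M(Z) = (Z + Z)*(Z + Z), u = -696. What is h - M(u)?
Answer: 968832 + √3237837 ≈ 9.7063e+5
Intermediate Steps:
M(Z) = -2*Z² (M(Z) = -(Z + Z)*(Z + Z)/2 = -2*Z*2*Z/2 = -2*Z²)
h = √3237837 ≈ 1799.4
h - M(u) = √3237837 - (-2)*(-696)² = √3237837 - (-2)*484416 = √3237837 - 1*(-968832) = √3237837 + 968832 = 968832 + √3237837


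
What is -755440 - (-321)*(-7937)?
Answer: -3303217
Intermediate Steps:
-755440 - (-321)*(-7937) = -755440 - 1*2547777 = -755440 - 2547777 = -3303217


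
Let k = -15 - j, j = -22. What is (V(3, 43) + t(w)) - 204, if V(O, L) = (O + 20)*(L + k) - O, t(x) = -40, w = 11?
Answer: 903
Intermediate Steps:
k = 7 (k = -15 - 1*(-22) = -15 + 22 = 7)
V(O, L) = -O + (7 + L)*(20 + O) (V(O, L) = (O + 20)*(L + 7) - O = (20 + O)*(7 + L) - O = (7 + L)*(20 + O) - O = -O + (7 + L)*(20 + O))
(V(3, 43) + t(w)) - 204 = ((140 + 6*3 + 20*43 + 43*3) - 40) - 204 = ((140 + 18 + 860 + 129) - 40) - 204 = (1147 - 40) - 204 = 1107 - 204 = 903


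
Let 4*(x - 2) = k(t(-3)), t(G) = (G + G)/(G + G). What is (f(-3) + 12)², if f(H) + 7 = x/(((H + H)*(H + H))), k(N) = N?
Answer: 6561/256 ≈ 25.629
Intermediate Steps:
t(G) = 1 (t(G) = (2*G)/((2*G)) = (2*G)*(1/(2*G)) = 1)
x = 9/4 (x = 2 + (¼)*1 = 2 + ¼ = 9/4 ≈ 2.2500)
f(H) = -7 + 9/(16*H²) (f(H) = -7 + 9/(4*(((H + H)*(H + H)))) = -7 + 9/(4*(((2*H)*(2*H)))) = -7 + 9/(4*((4*H²))) = -7 + 9*(1/(4*H²))/4 = -7 + 9/(16*H²))
(f(-3) + 12)² = ((-7 + (9/16)/(-3)²) + 12)² = ((-7 + (9/16)*(⅑)) + 12)² = ((-7 + 1/16) + 12)² = (-111/16 + 12)² = (81/16)² = 6561/256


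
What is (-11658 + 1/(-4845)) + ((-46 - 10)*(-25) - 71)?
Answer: -50044006/4845 ≈ -10329.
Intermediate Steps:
(-11658 + 1/(-4845)) + ((-46 - 10)*(-25) - 71) = (-11658 - 1/4845) + (-56*(-25) - 71) = -56483011/4845 + (1400 - 71) = -56483011/4845 + 1329 = -50044006/4845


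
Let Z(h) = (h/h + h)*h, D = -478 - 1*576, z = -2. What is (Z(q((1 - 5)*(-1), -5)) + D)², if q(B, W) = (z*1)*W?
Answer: 891136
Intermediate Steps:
D = -1054 (D = -478 - 576 = -1054)
q(B, W) = -2*W (q(B, W) = (-2*1)*W = -2*W)
Z(h) = h*(1 + h) (Z(h) = (1 + h)*h = h*(1 + h))
(Z(q((1 - 5)*(-1), -5)) + D)² = ((-2*(-5))*(1 - 2*(-5)) - 1054)² = (10*(1 + 10) - 1054)² = (10*11 - 1054)² = (110 - 1054)² = (-944)² = 891136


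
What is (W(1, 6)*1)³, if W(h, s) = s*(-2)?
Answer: -1728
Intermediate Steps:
W(h, s) = -2*s
(W(1, 6)*1)³ = (-2*6*1)³ = (-12*1)³ = (-12)³ = -1728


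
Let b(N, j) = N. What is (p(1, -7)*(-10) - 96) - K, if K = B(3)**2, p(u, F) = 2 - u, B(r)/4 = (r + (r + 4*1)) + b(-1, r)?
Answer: -1402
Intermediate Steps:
B(r) = 12 + 8*r (B(r) = 4*((r + (r + 4*1)) - 1) = 4*((r + (r + 4)) - 1) = 4*((r + (4 + r)) - 1) = 4*((4 + 2*r) - 1) = 4*(3 + 2*r) = 12 + 8*r)
K = 1296 (K = (12 + 8*3)**2 = (12 + 24)**2 = 36**2 = 1296)
(p(1, -7)*(-10) - 96) - K = ((2 - 1*1)*(-10) - 96) - 1*1296 = ((2 - 1)*(-10) - 96) - 1296 = (1*(-10) - 96) - 1296 = (-10 - 96) - 1296 = -106 - 1296 = -1402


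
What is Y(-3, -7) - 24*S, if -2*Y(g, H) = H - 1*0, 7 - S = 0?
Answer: -329/2 ≈ -164.50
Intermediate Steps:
S = 7 (S = 7 - 1*0 = 7 + 0 = 7)
Y(g, H) = -H/2 (Y(g, H) = -(H - 1*0)/2 = -(H + 0)/2 = -H/2)
Y(-3, -7) - 24*S = -½*(-7) - 24*7 = 7/2 - 168 = -329/2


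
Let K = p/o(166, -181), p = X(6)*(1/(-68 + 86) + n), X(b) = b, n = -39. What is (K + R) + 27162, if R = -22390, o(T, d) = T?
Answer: 2375755/498 ≈ 4770.6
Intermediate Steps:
p = -701/3 (p = 6*(1/(-68 + 86) - 39) = 6*(1/18 - 39) = 6*(-701/18) = -701/3 ≈ -233.67)
K = -701/498 (K = -701/3/166 = -701/3*1/166 = -701/498 ≈ -1.4076)
(K + R) + 27162 = (-701/498 - 22390) + 27162 = -11150921/498 + 27162 = 2375755/498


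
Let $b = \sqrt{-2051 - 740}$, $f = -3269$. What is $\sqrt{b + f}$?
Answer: $\sqrt{-3269 + i \sqrt{2791}} \approx 0.462 + 57.177 i$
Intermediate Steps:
$b = i \sqrt{2791}$ ($b = \sqrt{-2791} = i \sqrt{2791} \approx 52.83 i$)
$\sqrt{b + f} = \sqrt{i \sqrt{2791} - 3269} = \sqrt{-3269 + i \sqrt{2791}}$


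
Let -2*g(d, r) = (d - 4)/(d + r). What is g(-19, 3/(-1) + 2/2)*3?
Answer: -23/14 ≈ -1.6429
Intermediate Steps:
g(d, r) = -(-4 + d)/(2*(d + r)) (g(d, r) = -(d - 4)/(2*(d + r)) = -(-4 + d)/(2*(d + r)))
g(-19, 3/(-1) + 2/2)*3 = ((2 - 1/2*(-19))/(-19 + (3/(-1) + 2/2)))*3 = ((2 + 19/2)/(-19 + (3*(-1) + 2*(1/2))))*3 = ((23/2)/(-19 + (-3 + 1)))*3 = ((23/2)/(-19 - 2))*3 = ((23/2)/(-21))*3 = -1/21*23/2*3 = -23/42*3 = -23/14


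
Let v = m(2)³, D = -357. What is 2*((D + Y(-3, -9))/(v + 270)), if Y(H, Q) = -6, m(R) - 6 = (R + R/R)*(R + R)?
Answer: -121/1017 ≈ -0.11898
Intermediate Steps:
m(R) = 6 + 2*R*(1 + R) (m(R) = 6 + (R + R/R)*(R + R) = 6 + (R + 1)*(2*R) = 6 + (1 + R)*(2*R) = 6 + 2*R*(1 + R))
v = 5832 (v = (6 + 2*2 + 2*2²)³ = (6 + 4 + 2*4)³ = (6 + 4 + 8)³ = 18³ = 5832)
2*((D + Y(-3, -9))/(v + 270)) = 2*((-357 - 6)/(5832 + 270)) = 2*(-363/6102) = 2*(-363*1/6102) = 2*(-121/2034) = -121/1017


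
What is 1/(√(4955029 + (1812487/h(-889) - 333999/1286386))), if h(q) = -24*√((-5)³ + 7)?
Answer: 4*√113845161/√(9025696715292120 + 1165778950991*I*√118) ≈ 0.00044924 - 3.1515e-7*I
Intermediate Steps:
h(q) = -24*I*√118 (h(q) = -24*√(-125 + 7) = -24*I*√118)
1/(√(4955029 + (1812487/h(-889) - 333999/1286386))) = 1/(√(4955029 + (1812487/((-24*I*√118)) - 333999/1286386))) = 1/(√(4955029 + (1812487*(I*√118/2832) - 333999*1/1286386))) = 1/(√(4955029 + (1812487*I*√118/2832 - 333999/1286386))) = 1/(√(4955029 + (-333999/1286386 + 1812487*I*√118/2832))) = 1/(√(6374079601195/1286386 + 1812487*I*√118/2832)) = (6374079601195/1286386 + 1812487*I*√118/2832)^(-½)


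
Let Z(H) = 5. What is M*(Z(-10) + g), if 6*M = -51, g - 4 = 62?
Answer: -1207/2 ≈ -603.50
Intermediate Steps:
g = 66 (g = 4 + 62 = 66)
M = -17/2 (M = (⅙)*(-51) = -17/2 ≈ -8.5000)
M*(Z(-10) + g) = -17*(5 + 66)/2 = -17/2*71 = -1207/2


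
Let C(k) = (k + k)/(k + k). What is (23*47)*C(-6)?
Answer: 1081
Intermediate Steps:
C(k) = 1 (C(k) = (2*k)/((2*k)) = (2*k)*(1/(2*k)) = 1)
(23*47)*C(-6) = (23*47)*1 = 1081*1 = 1081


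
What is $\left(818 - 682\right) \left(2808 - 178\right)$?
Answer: $357680$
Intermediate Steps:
$\left(818 - 682\right) \left(2808 - 178\right) = 136 \cdot 2630 = 357680$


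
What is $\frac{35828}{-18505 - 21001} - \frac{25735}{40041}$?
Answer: $- \frac{1225637929}{790929873} \approx -1.5496$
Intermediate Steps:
$\frac{35828}{-18505 - 21001} - \frac{25735}{40041} = \frac{35828}{-39506} - \frac{25735}{40041} = 35828 \left(- \frac{1}{39506}\right) - \frac{25735}{40041} = - \frac{17914}{19753} - \frac{25735}{40041} = - \frac{1225637929}{790929873}$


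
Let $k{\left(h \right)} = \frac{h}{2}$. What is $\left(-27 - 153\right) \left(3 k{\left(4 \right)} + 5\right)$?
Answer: $-1980$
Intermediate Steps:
$k{\left(h \right)} = \frac{h}{2}$ ($k{\left(h \right)} = h \frac{1}{2} = \frac{h}{2}$)
$\left(-27 - 153\right) \left(3 k{\left(4 \right)} + 5\right) = \left(-27 - 153\right) \left(3 \cdot \frac{1}{2} \cdot 4 + 5\right) = - 180 \left(3 \cdot 2 + 5\right) = - 180 \left(6 + 5\right) = \left(-180\right) 11 = -1980$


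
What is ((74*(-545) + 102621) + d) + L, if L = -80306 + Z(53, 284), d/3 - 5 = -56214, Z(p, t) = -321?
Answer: -186963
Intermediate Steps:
d = -168627 (d = 15 + 3*(-56214) = 15 - 168642 = -168627)
L = -80627 (L = -80306 - 321 = -80627)
((74*(-545) + 102621) + d) + L = ((74*(-545) + 102621) - 168627) - 80627 = ((-40330 + 102621) - 168627) - 80627 = (62291 - 168627) - 80627 = -106336 - 80627 = -186963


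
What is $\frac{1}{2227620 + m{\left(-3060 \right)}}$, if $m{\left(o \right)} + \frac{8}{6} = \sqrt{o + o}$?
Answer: $\frac{2506071}{5582570546477} - \frac{27 i \sqrt{170}}{22330282185908} \approx 4.4891 \cdot 10^{-7} - 1.5765 \cdot 10^{-11} i$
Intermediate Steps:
$m{\left(o \right)} = - \frac{4}{3} + \sqrt{2} \sqrt{o}$ ($m{\left(o \right)} = - \frac{4}{3} + \sqrt{o + o} = - \frac{4}{3} + \sqrt{2 o} = - \frac{4}{3} + \sqrt{2} \sqrt{o}$)
$\frac{1}{2227620 + m{\left(-3060 \right)}} = \frac{1}{2227620 - \left(\frac{4}{3} - \sqrt{2} \sqrt{-3060}\right)} = \frac{1}{2227620 - \left(\frac{4}{3} - \sqrt{2} \cdot 6 i \sqrt{85}\right)} = \frac{1}{2227620 - \left(\frac{4}{3} - 6 i \sqrt{170}\right)} = \frac{1}{\frac{6682856}{3} + 6 i \sqrt{170}}$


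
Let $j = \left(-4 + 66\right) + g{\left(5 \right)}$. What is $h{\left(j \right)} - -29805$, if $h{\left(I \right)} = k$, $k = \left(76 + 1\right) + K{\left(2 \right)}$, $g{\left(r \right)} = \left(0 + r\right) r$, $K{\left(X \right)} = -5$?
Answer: $29877$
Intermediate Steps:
$g{\left(r \right)} = r^{2}$ ($g{\left(r \right)} = r r = r^{2}$)
$j = 87$ ($j = \left(-4 + 66\right) + 5^{2} = 62 + 25 = 87$)
$k = 72$ ($k = \left(76 + 1\right) - 5 = 77 - 5 = 72$)
$h{\left(I \right)} = 72$
$h{\left(j \right)} - -29805 = 72 - -29805 = 72 + 29805 = 29877$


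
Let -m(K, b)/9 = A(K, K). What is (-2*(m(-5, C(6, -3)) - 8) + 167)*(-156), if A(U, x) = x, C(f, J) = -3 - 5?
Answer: -14508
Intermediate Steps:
C(f, J) = -8
m(K, b) = -9*K
(-2*(m(-5, C(6, -3)) - 8) + 167)*(-156) = (-2*(-9*(-5) - 8) + 167)*(-156) = (-2*(45 - 8) + 167)*(-156) = (-2*37 + 167)*(-156) = (-74 + 167)*(-156) = 93*(-156) = -14508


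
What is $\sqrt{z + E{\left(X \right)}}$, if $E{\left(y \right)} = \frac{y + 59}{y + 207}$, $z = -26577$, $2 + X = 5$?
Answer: $\frac{i \sqrt{293008170}}{105} \approx 163.02 i$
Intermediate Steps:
$X = 3$ ($X = -2 + 5 = 3$)
$E{\left(y \right)} = \frac{59 + y}{207 + y}$
$\sqrt{z + E{\left(X \right)}} = \sqrt{-26577 + \frac{59 + 3}{207 + 3}} = \sqrt{-26577 + \frac{1}{210} \cdot 62} = \sqrt{-26577 + \frac{31}{105}} = \sqrt{- \frac{2790554}{105}} = \frac{i \sqrt{293008170}}{105}$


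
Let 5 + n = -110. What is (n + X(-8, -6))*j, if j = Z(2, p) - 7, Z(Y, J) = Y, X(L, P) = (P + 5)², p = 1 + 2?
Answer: 570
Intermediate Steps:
n = -115 (n = -5 - 110 = -115)
p = 3
X(L, P) = (5 + P)²
j = -5 (j = 2 - 7 = -5)
(n + X(-8, -6))*j = (-115 + (5 - 6)²)*(-5) = (-115 + (-1)²)*(-5) = (-115 + 1)*(-5) = -114*(-5) = 570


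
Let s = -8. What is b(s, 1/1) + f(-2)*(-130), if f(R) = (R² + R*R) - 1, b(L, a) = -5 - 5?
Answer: -920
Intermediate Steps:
b(L, a) = -10
f(R) = -1 + 2*R² (f(R) = (R² + R²) - 1 = 2*R² - 1 = -1 + 2*R²)
b(s, 1/1) + f(-2)*(-130) = -10 + (-1 + 2*(-2)²)*(-130) = -10 + (-1 + 2*4)*(-130) = -10 + (-1 + 8)*(-130) = -10 + 7*(-130) = -10 - 910 = -920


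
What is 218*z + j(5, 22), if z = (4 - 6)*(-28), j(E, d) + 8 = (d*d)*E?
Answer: 14620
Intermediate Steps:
j(E, d) = -8 + E*d**2 (j(E, d) = -8 + (d*d)*E = -8 + d**2*E = -8 + E*d**2)
z = 56 (z = -2*(-28) = 56)
218*z + j(5, 22) = 218*56 + (-8 + 5*22**2) = 12208 + (-8 + 5*484) = 12208 + (-8 + 2420) = 12208 + 2412 = 14620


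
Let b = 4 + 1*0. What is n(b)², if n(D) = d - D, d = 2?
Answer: 4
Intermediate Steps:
b = 4 (b = 4 + 0 = 4)
n(D) = 2 - D
n(b)² = (2 - 1*4)² = (2 - 4)² = (-2)² = 4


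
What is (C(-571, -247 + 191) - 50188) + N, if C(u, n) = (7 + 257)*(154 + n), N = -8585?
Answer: -32901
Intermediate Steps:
C(u, n) = 40656 + 264*n (C(u, n) = 264*(154 + n) = 40656 + 264*n)
(C(-571, -247 + 191) - 50188) + N = ((40656 + 264*(-247 + 191)) - 50188) - 8585 = ((40656 + 264*(-56)) - 50188) - 8585 = ((40656 - 14784) - 50188) - 8585 = (25872 - 50188) - 8585 = -24316 - 8585 = -32901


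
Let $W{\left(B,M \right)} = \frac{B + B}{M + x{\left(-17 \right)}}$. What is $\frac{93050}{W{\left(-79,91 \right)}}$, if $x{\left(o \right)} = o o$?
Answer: $- \frac{17679500}{79} \approx -2.2379 \cdot 10^{5}$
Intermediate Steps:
$x{\left(o \right)} = o^{2}$
$W{\left(B,M \right)} = \frac{2 B}{289 + M}$ ($W{\left(B,M \right)} = \frac{B + B}{M + \left(-17\right)^{2}} = \frac{2 B}{M + 289} = \frac{2 B}{289 + M}$)
$\frac{93050}{W{\left(-79,91 \right)}} = \frac{93050}{2 \left(-79\right) \frac{1}{289 + 91}} = \frac{93050}{2 \left(-79\right) \frac{1}{380}} = \frac{93050}{- \frac{79}{190}} = 93050 \left(- \frac{190}{79}\right) = - \frac{17679500}{79}$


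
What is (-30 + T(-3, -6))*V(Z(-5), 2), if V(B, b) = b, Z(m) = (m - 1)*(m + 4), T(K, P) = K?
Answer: -66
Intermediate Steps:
Z(m) = (-1 + m)*(4 + m)
(-30 + T(-3, -6))*V(Z(-5), 2) = (-30 - 3)*2 = -33*2 = -66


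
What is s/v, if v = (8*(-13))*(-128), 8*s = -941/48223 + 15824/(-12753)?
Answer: -775081325/65493753421824 ≈ -1.1834e-5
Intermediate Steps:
s = -775081325/4919903352 (s = (-941/48223 + 15824/(-12753))/8 = (-941*1/48223 + 15824*(-1/12753))/8 = (-941/48223 - 15824/12753)/8 = (⅛)*(-775081325/614987919) = -775081325/4919903352 ≈ -0.15754)
v = 13312 (v = -104*(-128) = 13312)
s/v = -775081325/4919903352/13312 = -775081325/4919903352*1/13312 = -775081325/65493753421824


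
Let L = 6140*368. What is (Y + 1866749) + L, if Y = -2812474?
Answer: 1313795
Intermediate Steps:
L = 2259520
(Y + 1866749) + L = (-2812474 + 1866749) + 2259520 = -945725 + 2259520 = 1313795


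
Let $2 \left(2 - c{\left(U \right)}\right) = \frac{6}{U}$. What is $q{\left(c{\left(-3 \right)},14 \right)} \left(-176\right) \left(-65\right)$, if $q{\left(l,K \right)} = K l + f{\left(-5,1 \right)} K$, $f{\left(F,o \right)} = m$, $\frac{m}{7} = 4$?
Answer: $4964960$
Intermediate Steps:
$c{\left(U \right)} = 2 - \frac{3}{U}$ ($c{\left(U \right)} = 2 - \frac{6 \frac{1}{U}}{2} = 2 - \frac{3}{U}$)
$m = 28$ ($m = 7 \cdot 4 = 28$)
$f{\left(F,o \right)} = 28$
$q{\left(l,K \right)} = 28 K + K l$ ($q{\left(l,K \right)} = K l + 28 K = 28 K + K l$)
$q{\left(c{\left(-3 \right)},14 \right)} \left(-176\right) \left(-65\right) = 14 \left(28 + \left(2 - \frac{3}{-3}\right)\right) \left(-176\right) \left(-65\right) = 14 \left(28 + \left(2 - -1\right)\right) \left(-176\right) \left(-65\right) = 14 \left(28 + \left(2 + 1\right)\right) \left(-176\right) \left(-65\right) = 14 \left(28 + 3\right) \left(-176\right) \left(-65\right) = 14 \cdot 31 \left(-176\right) \left(-65\right) = 434 \left(-176\right) \left(-65\right) = \left(-76384\right) \left(-65\right) = 4964960$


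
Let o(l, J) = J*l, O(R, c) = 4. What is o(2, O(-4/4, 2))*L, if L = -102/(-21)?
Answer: 272/7 ≈ 38.857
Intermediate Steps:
L = 34/7 (L = -102*(-1/21) = 34/7 ≈ 4.8571)
o(2, O(-4/4, 2))*L = (4*2)*(34/7) = 8*(34/7) = 272/7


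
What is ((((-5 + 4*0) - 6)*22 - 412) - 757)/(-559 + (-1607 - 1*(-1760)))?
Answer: 1411/406 ≈ 3.4754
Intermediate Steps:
((((-5 + 4*0) - 6)*22 - 412) - 757)/(-559 + (-1607 - 1*(-1760))) = ((((-5 + 0) - 6)*22 - 412) - 757)/(-559 + (-1607 + 1760)) = (((-5 - 6)*22 - 412) - 757)/(-559 + 153) = ((-11*22 - 412) - 757)/(-406) = ((-242 - 412) - 757)*(-1/406) = (-654 - 757)*(-1/406) = -1411*(-1/406) = 1411/406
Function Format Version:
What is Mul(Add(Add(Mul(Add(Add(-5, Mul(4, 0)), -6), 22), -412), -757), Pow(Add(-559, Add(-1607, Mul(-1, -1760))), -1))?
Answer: Rational(1411, 406) ≈ 3.4754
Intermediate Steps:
Mul(Add(Add(Mul(Add(Add(-5, Mul(4, 0)), -6), 22), -412), -757), Pow(Add(-559, Add(-1607, Mul(-1, -1760))), -1)) = Mul(Add(Add(Mul(Add(Add(-5, 0), -6), 22), -412), -757), Pow(Add(-559, Add(-1607, 1760)), -1)) = Mul(Add(Add(Mul(Add(-5, -6), 22), -412), -757), Pow(Add(-559, 153), -1)) = Mul(Add(Add(Mul(-11, 22), -412), -757), Pow(-406, -1)) = Mul(Add(Add(-242, -412), -757), Rational(-1, 406)) = Mul(Add(-654, -757), Rational(-1, 406)) = Mul(-1411, Rational(-1, 406)) = Rational(1411, 406)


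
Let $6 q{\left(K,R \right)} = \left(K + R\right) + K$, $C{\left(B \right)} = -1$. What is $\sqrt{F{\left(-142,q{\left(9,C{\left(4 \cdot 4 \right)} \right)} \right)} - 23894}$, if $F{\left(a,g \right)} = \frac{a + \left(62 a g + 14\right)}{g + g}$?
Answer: $\frac{2 i \sqrt{2046018}}{17} \approx 168.28 i$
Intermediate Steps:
$q{\left(K,R \right)} = \frac{K}{3} + \frac{R}{6}$ ($q{\left(K,R \right)} = \frac{\left(K + R\right) + K}{6} = \frac{R + 2 K}{6} = \frac{K}{3} + \frac{R}{6}$)
$F{\left(a,g \right)} = \frac{14 + a + 62 a g}{2 g}$ ($F{\left(a,g \right)} = \frac{a + \left(62 a g + 14\right)}{2 g} = \left(a + \left(14 + 62 a g\right)\right) \frac{1}{2 g} = \left(14 + a + 62 a g\right) \frac{1}{2 g} = \frac{14 + a + 62 a g}{2 g}$)
$\sqrt{F{\left(-142,q{\left(9,C{\left(4 \cdot 4 \right)} \right)} \right)} - 23894} = \sqrt{\frac{14 - 142 + 62 \left(-142\right) \left(\frac{1}{3} \cdot 9 + \frac{1}{6} \left(-1\right)\right)}{2 \left(\frac{1}{3} \cdot 9 + \frac{1}{6} \left(-1\right)\right)} - 23894} = \sqrt{\frac{14 - 142 + 62 \left(-142\right) \left(3 - \frac{1}{6}\right)}{2 \left(3 - \frac{1}{6}\right)} - 23894} = \sqrt{\frac{14 - 142 + 62 \left(-142\right) \frac{17}{6}}{2 \cdot \frac{17}{6}} - 23894} = \sqrt{\frac{1}{2} \cdot \frac{6}{17} \left(14 - 142 - \frac{74834}{3}\right) - 23894} = \sqrt{\frac{1}{2} \cdot \frac{6}{17} \left(- \frac{75218}{3}\right) - 23894} = \sqrt{- \frac{75218}{17} - 23894} = \sqrt{- \frac{481416}{17}} = \frac{2 i \sqrt{2046018}}{17}$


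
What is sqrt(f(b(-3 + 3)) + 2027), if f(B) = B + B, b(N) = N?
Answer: sqrt(2027) ≈ 45.022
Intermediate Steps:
f(B) = 2*B
sqrt(f(b(-3 + 3)) + 2027) = sqrt(2*(-3 + 3) + 2027) = sqrt(2*0 + 2027) = sqrt(0 + 2027) = sqrt(2027)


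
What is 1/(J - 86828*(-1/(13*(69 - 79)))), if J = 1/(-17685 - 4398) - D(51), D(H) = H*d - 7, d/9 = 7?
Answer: -1435395/5560587797 ≈ -0.00025814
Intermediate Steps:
d = 63 (d = 9*7 = 63)
D(H) = -7 + 63*H (D(H) = H*63 - 7 = 63*H - 7 = -7 + 63*H)
J = -70798099/22083 (J = 1/(-17685 - 4398) - (-7 + 63*51) = 1/(-22083) - (-7 + 3213) = -1/22083 - 1*3206 = -1/22083 - 3206 = -70798099/22083 ≈ -3206.0)
1/(J - 86828*(-1/(13*(69 - 79)))) = 1/(-70798099/22083 - 86828*(-1/(13*(69 - 79)))) = 1/(-70798099/22083 - 86828/((-13*(-10)))) = 1/(-70798099/22083 - 86828/130) = 1/(-70798099/22083 - 86828*1/130) = 1/(-70798099/22083 - 43414/65) = 1/(-5560587797/1435395) = -1435395/5560587797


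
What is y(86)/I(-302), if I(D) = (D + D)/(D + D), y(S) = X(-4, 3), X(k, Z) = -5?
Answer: -5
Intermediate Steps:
y(S) = -5
I(D) = 1 (I(D) = (2*D)/((2*D)) = (2*D)*(1/(2*D)) = 1)
y(86)/I(-302) = -5/1 = -5*1 = -5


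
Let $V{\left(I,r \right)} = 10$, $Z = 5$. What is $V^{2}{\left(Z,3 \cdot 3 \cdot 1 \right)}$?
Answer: $100$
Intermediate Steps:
$V^{2}{\left(Z,3 \cdot 3 \cdot 1 \right)} = 10^{2} = 100$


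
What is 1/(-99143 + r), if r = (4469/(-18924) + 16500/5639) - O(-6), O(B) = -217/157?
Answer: -16753852452/1660958970936511 ≈ -1.0087e-5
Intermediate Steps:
O(B) = -217/157 (O(B) = -217*1/157 = -217/157)
r = 68222712125/16753852452 (r = (4469/(-18924) + 16500/5639) - 1*(-217/157) = (4469*(-1/18924) + 16500*(1/5639)) + 217/157 = (-4469/18924 + 16500/5639) + 217/157 = 287045309/106712436 + 217/157 = 68222712125/16753852452 ≈ 4.0721)
1/(-99143 + r) = 1/(-99143 + 68222712125/16753852452) = 1/(-1660958970936511/16753852452) = -16753852452/1660958970936511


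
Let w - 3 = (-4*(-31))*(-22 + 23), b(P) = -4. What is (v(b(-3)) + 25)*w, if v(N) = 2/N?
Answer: 6223/2 ≈ 3111.5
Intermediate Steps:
w = 127 (w = 3 + (-4*(-31))*(-22 + 23) = 3 + 124*1 = 3 + 124 = 127)
(v(b(-3)) + 25)*w = (2/(-4) + 25)*127 = (2*(-¼) + 25)*127 = (-½ + 25)*127 = (49/2)*127 = 6223/2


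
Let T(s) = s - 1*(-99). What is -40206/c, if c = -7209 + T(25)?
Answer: 40206/7085 ≈ 5.6748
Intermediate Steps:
T(s) = 99 + s (T(s) = s + 99 = 99 + s)
c = -7085 (c = -7209 + (99 + 25) = -7209 + 124 = -7085)
-40206/c = -40206/(-7085) = -40206*(-1/7085) = 40206/7085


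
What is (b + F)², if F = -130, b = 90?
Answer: 1600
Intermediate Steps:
(b + F)² = (90 - 130)² = (-40)² = 1600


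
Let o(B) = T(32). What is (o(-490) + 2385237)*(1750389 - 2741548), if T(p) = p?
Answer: -2364180836771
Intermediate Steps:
o(B) = 32
(o(-490) + 2385237)*(1750389 - 2741548) = (32 + 2385237)*(1750389 - 2741548) = 2385269*(-991159) = -2364180836771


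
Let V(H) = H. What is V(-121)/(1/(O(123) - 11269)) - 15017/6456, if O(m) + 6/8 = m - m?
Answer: 8803643209/6456 ≈ 1.3636e+6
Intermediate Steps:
O(m) = -¾ (O(m) = -¾ + (m - m) = -¾ + 0 = -¾)
V(-121)/(1/(O(123) - 11269)) - 15017/6456 = -121/(1/(-¾ - 11269)) - 15017/6456 = -121/(1/(-45079/4)) - 15017*1/6456 = -121/(-4/45079) - 15017/6456 = -121*(-45079/4) - 15017/6456 = 5454559/4 - 15017/6456 = 8803643209/6456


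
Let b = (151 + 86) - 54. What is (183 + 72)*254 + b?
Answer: 64953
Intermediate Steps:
b = 183 (b = 237 - 54 = 183)
(183 + 72)*254 + b = (183 + 72)*254 + 183 = 255*254 + 183 = 64770 + 183 = 64953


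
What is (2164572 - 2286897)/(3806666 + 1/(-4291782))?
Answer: -74998890450/2333911516973 ≈ -0.032134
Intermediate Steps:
(2164572 - 2286897)/(3806666 + 1/(-4291782)) = -122325/(3806666 - 1/4291782) = -122325/16337380618811/4291782 = -122325*4291782/16337380618811 = -74998890450/2333911516973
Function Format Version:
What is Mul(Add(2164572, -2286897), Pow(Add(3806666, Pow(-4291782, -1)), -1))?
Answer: Rational(-74998890450, 2333911516973) ≈ -0.032134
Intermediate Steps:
Mul(Add(2164572, -2286897), Pow(Add(3806666, Pow(-4291782, -1)), -1)) = Mul(-122325, Pow(Add(3806666, Rational(-1, 4291782)), -1)) = Mul(-122325, Pow(Rational(16337380618811, 4291782), -1)) = Mul(-122325, Rational(4291782, 16337380618811)) = Rational(-74998890450, 2333911516973)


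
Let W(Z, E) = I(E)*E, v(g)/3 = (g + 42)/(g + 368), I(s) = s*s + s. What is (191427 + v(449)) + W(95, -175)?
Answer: -4197191418/817 ≈ -5.1373e+6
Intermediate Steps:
I(s) = s + s² (I(s) = s² + s = s + s²)
v(g) = 3*(42 + g)/(368 + g) (v(g) = 3*((g + 42)/(g + 368)) = 3*((42 + g)/(368 + g)) = 3*(42 + g)/(368 + g))
W(Z, E) = E²*(1 + E) (W(Z, E) = (E*(1 + E))*E = E²*(1 + E))
(191427 + v(449)) + W(95, -175) = (191427 + 3*(42 + 449)/(368 + 449)) + (-175)²*(1 - 175) = (191427 + 3*491/817) + 30625*(-174) = (191427 + 3*(1/817)*491) - 5328750 = (191427 + 1473/817) - 5328750 = 156397332/817 - 5328750 = -4197191418/817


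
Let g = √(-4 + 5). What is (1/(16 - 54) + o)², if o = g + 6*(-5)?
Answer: 1216609/1444 ≈ 842.53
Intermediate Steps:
g = 1 (g = √1 = 1)
o = -29 (o = 1 + 6*(-5) = 1 - 30 = -29)
(1/(16 - 54) + o)² = (1/(16 - 54) - 29)² = (1/(-38) - 29)² = (-1/38 - 29)² = (-1103/38)² = 1216609/1444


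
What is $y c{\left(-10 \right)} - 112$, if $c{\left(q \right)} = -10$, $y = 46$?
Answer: $-572$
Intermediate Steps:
$y c{\left(-10 \right)} - 112 = 46 \left(-10\right) - 112 = -460 - 112 = -572$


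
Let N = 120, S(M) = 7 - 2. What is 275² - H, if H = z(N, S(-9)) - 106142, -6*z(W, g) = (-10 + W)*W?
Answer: 183967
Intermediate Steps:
S(M) = 5
z(W, g) = -W*(-10 + W)/6 (z(W, g) = -(-10 + W)*W/6 = -W*(-10 + W)/6)
H = -108342 (H = (⅙)*120*(10 - 1*120) - 106142 = (⅙)*120*(10 - 120) - 106142 = (⅙)*120*(-110) - 106142 = -2200 - 106142 = -108342)
275² - H = 275² - 1*(-108342) = 75625 + 108342 = 183967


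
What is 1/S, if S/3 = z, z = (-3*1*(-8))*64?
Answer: 1/4608 ≈ 0.00021701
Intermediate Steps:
z = 1536 (z = -3*(-8)*64 = 24*64 = 1536)
S = 4608 (S = 3*1536 = 4608)
1/S = 1/4608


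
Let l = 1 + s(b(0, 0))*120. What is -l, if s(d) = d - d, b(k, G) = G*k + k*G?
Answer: -1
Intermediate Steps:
b(k, G) = 2*G*k (b(k, G) = G*k + G*k = 2*G*k)
s(d) = 0
l = 1 (l = 1 + 0*120 = 1 + 0 = 1)
-l = -1*1 = -1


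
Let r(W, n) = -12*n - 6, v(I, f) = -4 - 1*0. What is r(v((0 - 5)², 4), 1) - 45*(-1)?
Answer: 27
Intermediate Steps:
v(I, f) = -4 (v(I, f) = -4 + 0 = -4)
r(W, n) = -6 - 12*n
r(v((0 - 5)², 4), 1) - 45*(-1) = (-6 - 12*1) - 45*(-1) = (-6 - 12) + 45 = -18 + 45 = 27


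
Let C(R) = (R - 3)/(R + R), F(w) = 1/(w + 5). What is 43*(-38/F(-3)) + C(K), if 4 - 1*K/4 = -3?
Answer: -182983/56 ≈ -3267.6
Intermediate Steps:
F(w) = 1/(5 + w)
K = 28 (K = 16 - 4*(-3) = 16 + 12 = 28)
C(R) = (-3 + R)/(2*R) (C(R) = (-3 + R)/((2*R)) = (-3 + R)*(1/(2*R)) = (-3 + R)/(2*R))
43*(-38/F(-3)) + C(K) = 43*(-38/(1/(5 - 3))) + (1/2)*(-3 + 28)/28 = 43*(-38/(1/2)) + (1/2)*(1/28)*25 = 43*(-38/1/2) + 25/56 = 43*(-38*2) + 25/56 = 43*(-76) + 25/56 = -3268 + 25/56 = -182983/56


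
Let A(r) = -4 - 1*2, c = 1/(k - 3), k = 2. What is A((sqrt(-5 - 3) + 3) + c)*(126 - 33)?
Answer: -558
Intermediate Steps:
c = -1 (c = 1/(2 - 3) = 1/(-1) = -1)
A(r) = -6 (A(r) = -4 - 2 = -6)
A((sqrt(-5 - 3) + 3) + c)*(126 - 33) = -6*(126 - 33) = -6*93 = -558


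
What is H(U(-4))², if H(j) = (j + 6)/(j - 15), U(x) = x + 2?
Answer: 16/289 ≈ 0.055363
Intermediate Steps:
U(x) = 2 + x
H(j) = (6 + j)/(-15 + j)
H(U(-4))² = ((6 + (2 - 4))/(-15 + (2 - 4)))² = ((6 - 2)/(-15 - 2))² = (4/(-17))² = (-1/17*4)² = (-4/17)² = 16/289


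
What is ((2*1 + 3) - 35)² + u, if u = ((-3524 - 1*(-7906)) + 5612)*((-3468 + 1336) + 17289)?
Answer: 151479958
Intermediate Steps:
u = 151479058 (u = ((-3524 + 7906) + 5612)*(-2132 + 17289) = (4382 + 5612)*15157 = 9994*15157 = 151479058)
((2*1 + 3) - 35)² + u = ((2*1 + 3) - 35)² + 151479058 = ((2 + 3) - 35)² + 151479058 = (5 - 35)² + 151479058 = (-30)² + 151479058 = 900 + 151479058 = 151479958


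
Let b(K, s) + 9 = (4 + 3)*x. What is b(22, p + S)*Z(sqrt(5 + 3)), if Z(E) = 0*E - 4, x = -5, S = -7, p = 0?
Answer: 176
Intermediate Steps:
b(K, s) = -44 (b(K, s) = -9 + (4 + 3)*(-5) = -9 + 7*(-5) = -9 - 35 = -44)
Z(E) = -4 (Z(E) = 0 - 4 = -4)
b(22, p + S)*Z(sqrt(5 + 3)) = -44*(-4) = 176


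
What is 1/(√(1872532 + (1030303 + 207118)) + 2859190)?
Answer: 2859190/8174964346147 - √3109953/8174964346147 ≈ 3.4953e-7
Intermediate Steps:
1/(√(1872532 + (1030303 + 207118)) + 2859190) = 1/(√(1872532 + 1237421) + 2859190) = 1/(√3109953 + 2859190) = 1/(2859190 + √3109953)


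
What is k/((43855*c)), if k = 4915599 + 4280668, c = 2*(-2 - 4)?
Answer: -9196267/526260 ≈ -17.475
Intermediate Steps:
c = -12 (c = 2*(-6) = -12)
k = 9196267
k/((43855*c)) = 9196267/((43855*(-12))) = 9196267/(-526260) = 9196267*(-1/526260) = -9196267/526260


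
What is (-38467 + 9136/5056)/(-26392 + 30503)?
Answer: -12155001/1299076 ≈ -9.3566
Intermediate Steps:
(-38467 + 9136/5056)/(-26392 + 30503) = (-38467 + 9136*(1/5056))/4111 = (-38467 + 571/316)*(1/4111) = -12155001/316*1/4111 = -12155001/1299076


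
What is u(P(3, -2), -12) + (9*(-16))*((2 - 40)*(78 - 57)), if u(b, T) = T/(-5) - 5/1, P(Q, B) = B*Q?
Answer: 574547/5 ≈ 1.1491e+5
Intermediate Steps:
u(b, T) = -5 - T/5 (u(b, T) = T*(-⅕) - 5*1 = -T/5 - 5 = -5 - T/5)
u(P(3, -2), -12) + (9*(-16))*((2 - 40)*(78 - 57)) = (-5 - ⅕*(-12)) + (9*(-16))*((2 - 40)*(78 - 57)) = (-5 + 12/5) - (-5472)*21 = -13/5 - 144*(-798) = -13/5 + 114912 = 574547/5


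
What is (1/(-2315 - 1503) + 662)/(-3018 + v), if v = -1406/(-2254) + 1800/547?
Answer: -67744984545/308442989966 ≈ -0.21964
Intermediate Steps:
v = 2413141/616469 (v = -1406*(-1/2254) + 1800*(1/547) = 703/1127 + 1800/547 = 2413141/616469 ≈ 3.9145)
(1/(-2315 - 1503) + 662)/(-3018 + v) = (1/(-2315 - 1503) + 662)/(-3018 + 2413141/616469) = (1/(-3818) + 662)/(-1858090301/616469) = (-1/3818 + 662)*(-616469/1858090301) = (2527515/3818)*(-616469/1858090301) = -67744984545/308442989966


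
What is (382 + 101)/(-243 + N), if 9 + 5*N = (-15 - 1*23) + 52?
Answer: -483/242 ≈ -1.9959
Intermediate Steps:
N = 1 (N = -9/5 + ((-15 - 1*23) + 52)/5 = -9/5 + ((-15 - 23) + 52)/5 = -9/5 + (-38 + 52)/5 = -9/5 + (⅕)*14 = -9/5 + 14/5 = 1)
(382 + 101)/(-243 + N) = (382 + 101)/(-243 + 1) = 483/(-242) = 483*(-1/242) = -483/242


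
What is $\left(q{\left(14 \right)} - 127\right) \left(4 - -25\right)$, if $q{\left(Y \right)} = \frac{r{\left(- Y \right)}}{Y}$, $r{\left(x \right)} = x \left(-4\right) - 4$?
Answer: $- \frac{25027}{7} \approx -3575.3$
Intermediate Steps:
$r{\left(x \right)} = -4 - 4 x$ ($r{\left(x \right)} = - 4 x - 4 = -4 - 4 x$)
$q{\left(Y \right)} = \frac{-4 + 4 Y}{Y}$ ($q{\left(Y \right)} = \frac{-4 - 4 \left(- Y\right)}{Y} = \frac{-4 + 4 Y}{Y}$)
$\left(q{\left(14 \right)} - 127\right) \left(4 - -25\right) = \left(\left(4 - \frac{4}{14}\right) - 127\right) \left(4 - -25\right) = \left(\left(4 - \frac{2}{7}\right) - 127\right) \left(4 + 25\right) = \left(\left(4 - \frac{2}{7}\right) - 127\right) 29 = \left(\frac{26}{7} - 127\right) 29 = \left(- \frac{863}{7}\right) 29 = - \frac{25027}{7}$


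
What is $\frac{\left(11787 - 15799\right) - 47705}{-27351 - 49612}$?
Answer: $\frac{51717}{76963} \approx 0.67197$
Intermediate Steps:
$\frac{\left(11787 - 15799\right) - 47705}{-27351 - 49612} = \frac{\left(11787 - 15799\right) - 47705}{-76963} = \left(-4012 - 47705\right) \left(- \frac{1}{76963}\right) = \left(-51717\right) \left(- \frac{1}{76963}\right) = \frac{51717}{76963}$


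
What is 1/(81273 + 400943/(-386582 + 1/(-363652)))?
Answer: 140581317465/11425319610609109 ≈ 1.2304e-5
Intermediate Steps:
1/(81273 + 400943/(-386582 + 1/(-363652))) = 1/(81273 + 400943/(-386582 - 1/363652)) = 1/(81273 + 400943/(-140581317465/363652)) = 1/(81273 + 400943*(-363652/140581317465)) = 1/(81273 - 145803723836/140581317465) = 1/(11425319610609109/140581317465) = 140581317465/11425319610609109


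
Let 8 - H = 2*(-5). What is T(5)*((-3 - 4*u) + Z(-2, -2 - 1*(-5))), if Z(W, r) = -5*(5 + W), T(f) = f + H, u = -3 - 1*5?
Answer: 322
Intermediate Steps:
u = -8 (u = -3 - 5 = -8)
H = 18 (H = 8 - 2*(-5) = 8 - 1*(-10) = 8 + 10 = 18)
T(f) = 18 + f (T(f) = f + 18 = 18 + f)
Z(W, r) = -25 - 5*W
T(5)*((-3 - 4*u) + Z(-2, -2 - 1*(-5))) = (18 + 5)*((-3 - 4*(-8)) + (-25 - 5*(-2))) = 23*((-3 + 32) + (-25 + 10)) = 23*(29 - 15) = 23*14 = 322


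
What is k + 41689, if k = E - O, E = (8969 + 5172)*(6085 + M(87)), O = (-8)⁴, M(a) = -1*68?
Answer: 85123990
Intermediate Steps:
M(a) = -68
O = 4096
E = 85086397 (E = (8969 + 5172)*(6085 - 68) = 14141*6017 = 85086397)
k = 85082301 (k = 85086397 - 1*4096 = 85086397 - 4096 = 85082301)
k + 41689 = 85082301 + 41689 = 85123990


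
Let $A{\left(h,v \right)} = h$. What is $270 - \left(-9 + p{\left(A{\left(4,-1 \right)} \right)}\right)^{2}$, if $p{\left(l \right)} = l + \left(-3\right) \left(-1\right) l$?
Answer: $221$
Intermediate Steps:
$p{\left(l \right)} = 4 l$ ($p{\left(l \right)} = l + 3 l = 4 l$)
$270 - \left(-9 + p{\left(A{\left(4,-1 \right)} \right)}\right)^{2} = 270 - \left(-9 + 4 \cdot 4\right)^{2} = 270 - \left(-9 + 16\right)^{2} = 270 - 7^{2} = 270 - 49 = 221$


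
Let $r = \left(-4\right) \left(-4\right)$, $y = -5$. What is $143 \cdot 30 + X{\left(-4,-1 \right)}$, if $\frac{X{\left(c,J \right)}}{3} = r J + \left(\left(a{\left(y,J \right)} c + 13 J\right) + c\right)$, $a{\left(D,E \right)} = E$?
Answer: $4203$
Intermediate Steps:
$r = 16$
$X{\left(c,J \right)} = 3 c + 87 J + 3 J c$ ($X{\left(c,J \right)} = 3 \left(16 J + \left(\left(J c + 13 J\right) + c\right)\right) = 3 \left(16 J + \left(\left(13 J + J c\right) + c\right)\right) = 3 \left(16 J + \left(c + 13 J + J c\right)\right) = 3 \left(c + 29 J + J c\right) = 3 c + 87 J + 3 J c$)
$143 \cdot 30 + X{\left(-4,-1 \right)} = 143 \cdot 30 + \left(3 \left(-4\right) + 87 \left(-1\right) + 3 \left(-1\right) \left(-4\right)\right) = 4290 - 87 = 4203$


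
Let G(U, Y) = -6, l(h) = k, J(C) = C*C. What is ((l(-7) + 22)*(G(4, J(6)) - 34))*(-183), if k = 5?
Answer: 197640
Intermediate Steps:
J(C) = C**2
l(h) = 5
((l(-7) + 22)*(G(4, J(6)) - 34))*(-183) = ((5 + 22)*(-6 - 34))*(-183) = (27*(-40))*(-183) = -1080*(-183) = 197640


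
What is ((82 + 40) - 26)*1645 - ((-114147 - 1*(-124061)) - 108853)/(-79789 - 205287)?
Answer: 45019102981/285076 ≈ 1.5792e+5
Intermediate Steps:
((82 + 40) - 26)*1645 - ((-114147 - 1*(-124061)) - 108853)/(-79789 - 205287) = (122 - 26)*1645 - ((-114147 + 124061) - 108853)/(-285076) = 96*1645 - (9914 - 108853)*(-1)/285076 = 157920 - (-98939)*(-1)/285076 = 157920 - 1*98939/285076 = 157920 - 98939/285076 = 45019102981/285076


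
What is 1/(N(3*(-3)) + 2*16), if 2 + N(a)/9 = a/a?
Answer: 1/23 ≈ 0.043478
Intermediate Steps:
N(a) = -9 (N(a) = -18 + 9*(a/a) = -18 + 9*1 = -18 + 9 = -9)
1/(N(3*(-3)) + 2*16) = 1/(-9 + 2*16) = 1/(-9 + 32) = 1/23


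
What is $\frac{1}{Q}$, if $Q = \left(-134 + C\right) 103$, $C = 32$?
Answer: $- \frac{1}{10506} \approx -9.5184 \cdot 10^{-5}$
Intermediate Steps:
$Q = -10506$ ($Q = \left(-134 + 32\right) 103 = \left(-102\right) 103 = -10506$)
$\frac{1}{Q} = \frac{1}{-10506} = - \frac{1}{10506}$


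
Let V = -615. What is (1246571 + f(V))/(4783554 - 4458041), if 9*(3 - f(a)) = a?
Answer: 3739927/976539 ≈ 3.8298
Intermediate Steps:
f(a) = 3 - a/9
(1246571 + f(V))/(4783554 - 4458041) = (1246571 + (3 - 1/9*(-615)))/(4783554 - 4458041) = (1246571 + (3 + 205/3))/325513 = (1246571 + 214/3)*(1/325513) = (3739927/3)*(1/325513) = 3739927/976539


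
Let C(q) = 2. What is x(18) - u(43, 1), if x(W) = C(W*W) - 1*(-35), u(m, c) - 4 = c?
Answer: 32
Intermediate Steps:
u(m, c) = 4 + c
x(W) = 37 (x(W) = 2 - 1*(-35) = 2 + 35 = 37)
x(18) - u(43, 1) = 37 - (4 + 1) = 37 - 1*5 = 37 - 5 = 32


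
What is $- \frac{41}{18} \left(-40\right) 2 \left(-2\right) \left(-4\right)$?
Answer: $\frac{13120}{9} \approx 1457.8$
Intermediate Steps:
$- \frac{41}{18} \left(-40\right) 2 \left(-2\right) \left(-4\right) = \left(-41\right) \frac{1}{18} \left(-40\right) \left(\left(-4\right) \left(-4\right)\right) = \left(- \frac{41}{18}\right) \left(-40\right) 16 = \frac{820}{9} \cdot 16 = \frac{13120}{9}$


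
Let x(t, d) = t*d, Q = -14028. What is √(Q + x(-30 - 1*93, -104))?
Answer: 2*I*√309 ≈ 35.157*I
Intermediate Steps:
x(t, d) = d*t
√(Q + x(-30 - 1*93, -104)) = √(-14028 - 104*(-30 - 1*93)) = √(-14028 - 104*(-30 - 93)) = √(-14028 - 104*(-123)) = √(-14028 + 12792) = √(-1236) = 2*I*√309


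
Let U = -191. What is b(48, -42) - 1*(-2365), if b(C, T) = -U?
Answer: 2556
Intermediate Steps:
b(C, T) = 191 (b(C, T) = -1*(-191) = 191)
b(48, -42) - 1*(-2365) = 191 - 1*(-2365) = 191 + 2365 = 2556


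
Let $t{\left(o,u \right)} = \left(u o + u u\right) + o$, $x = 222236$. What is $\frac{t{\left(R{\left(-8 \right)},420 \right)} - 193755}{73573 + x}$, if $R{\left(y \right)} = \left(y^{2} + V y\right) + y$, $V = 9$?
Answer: $- \frac{24091}{295809} \approx -0.081441$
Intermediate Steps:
$R{\left(y \right)} = y^{2} + 10 y$ ($R{\left(y \right)} = \left(y^{2} + 9 y\right) + y = y^{2} + 10 y$)
$t{\left(o,u \right)} = o + u^{2} + o u$ ($t{\left(o,u \right)} = \left(o u + u^{2}\right) + o = \left(u^{2} + o u\right) + o = o + u^{2} + o u$)
$\frac{t{\left(R{\left(-8 \right)},420 \right)} - 193755}{73573 + x} = \frac{\left(- 8 \left(10 - 8\right) + 420^{2} + - 8 \left(10 - 8\right) 420\right) - 193755}{73573 + 222236} = \frac{\left(\left(-8\right) 2 + 176400 + \left(-8\right) 2 \cdot 420\right) - 193755}{295809} = \left(\left(-16 + 176400 - 6720\right) - 193755\right) \frac{1}{295809} = \left(169664 - 193755\right) \frac{1}{295809} = \left(-24091\right) \frac{1}{295809} = - \frac{24091}{295809}$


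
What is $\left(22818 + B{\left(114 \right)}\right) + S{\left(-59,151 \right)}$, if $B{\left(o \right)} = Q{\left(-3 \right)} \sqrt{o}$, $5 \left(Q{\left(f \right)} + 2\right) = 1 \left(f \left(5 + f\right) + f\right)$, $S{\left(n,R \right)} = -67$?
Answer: $22751 - \frac{19 \sqrt{114}}{5} \approx 22710.0$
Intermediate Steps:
$Q{\left(f \right)} = -2 + \frac{f}{5} + \frac{f \left(5 + f\right)}{5}$ ($Q{\left(f \right)} = -2 + \frac{1 \left(f \left(5 + f\right) + f\right)}{5} = -2 + \frac{1 \left(f + f \left(5 + f\right)\right)}{5} = -2 + \frac{f + f \left(5 + f\right)}{5} = -2 + \left(\frac{f}{5} + \frac{f \left(5 + f\right)}{5}\right) = -2 + \frac{f}{5} + \frac{f \left(5 + f\right)}{5}$)
$B{\left(o \right)} = - \frac{19 \sqrt{o}}{5}$ ($B{\left(o \right)} = \left(-2 + \frac{\left(-3\right)^{2}}{5} + \frac{6}{5} \left(-3\right)\right) \sqrt{o} = \left(-2 + \frac{1}{5} \cdot 9 - \frac{18}{5}\right) \sqrt{o} = \left(-2 + \frac{9}{5} - \frac{18}{5}\right) \sqrt{o} = - \frac{19 \sqrt{o}}{5}$)
$\left(22818 + B{\left(114 \right)}\right) + S{\left(-59,151 \right)} = \left(22818 - \frac{19 \sqrt{114}}{5}\right) - 67 = 22751 - \frac{19 \sqrt{114}}{5}$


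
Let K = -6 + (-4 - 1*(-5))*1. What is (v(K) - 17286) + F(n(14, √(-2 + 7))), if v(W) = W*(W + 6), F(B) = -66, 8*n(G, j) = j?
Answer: -17357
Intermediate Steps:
n(G, j) = j/8
K = -5 (K = -6 + (-4 + 5)*1 = -6 + 1*1 = -6 + 1 = -5)
v(W) = W*(6 + W)
(v(K) - 17286) + F(n(14, √(-2 + 7))) = (-5*(6 - 5) - 17286) - 66 = (-5*1 - 17286) - 66 = (-5 - 17286) - 66 = -17291 - 66 = -17357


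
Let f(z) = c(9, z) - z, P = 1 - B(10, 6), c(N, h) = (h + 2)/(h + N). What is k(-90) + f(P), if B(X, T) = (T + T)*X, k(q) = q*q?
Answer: 904207/110 ≈ 8220.1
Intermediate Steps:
k(q) = q²
B(X, T) = 2*T*X (B(X, T) = (2*T)*X = 2*T*X)
c(N, h) = (2 + h)/(N + h)
P = -119 (P = 1 - 2*6*10 = 1 - 1*120 = 1 - 120 = -119)
f(z) = -z + (2 + z)/(9 + z) (f(z) = (2 + z)/(9 + z) - z = -z + (2 + z)/(9 + z))
k(-90) + f(P) = (-90)² + (2 - 119 - 1*(-119)*(9 - 119))/(9 - 119) = 8100 + (2 - 119 - 1*(-119)*(-110))/(-110) = 8100 - (2 - 119 - 13090)/110 = 8100 - 1/110*(-13207) = 8100 + 13207/110 = 904207/110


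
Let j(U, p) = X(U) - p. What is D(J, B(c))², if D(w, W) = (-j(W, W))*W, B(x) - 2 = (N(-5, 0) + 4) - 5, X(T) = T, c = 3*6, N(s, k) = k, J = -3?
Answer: 0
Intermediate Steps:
c = 18
B(x) = 1 (B(x) = 2 + ((0 + 4) - 5) = 2 + (4 - 5) = 2 - 1 = 1)
j(U, p) = U - p
D(w, W) = 0 (D(w, W) = (-(W - W))*W = (-1*0)*W = 0*W = 0)
D(J, B(c))² = 0² = 0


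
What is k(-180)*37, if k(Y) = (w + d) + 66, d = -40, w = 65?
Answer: 3367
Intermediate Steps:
k(Y) = 91 (k(Y) = (65 - 40) + 66 = 25 + 66 = 91)
k(-180)*37 = 91*37 = 3367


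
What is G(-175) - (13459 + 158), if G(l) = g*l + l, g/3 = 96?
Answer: -64192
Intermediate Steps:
g = 288 (g = 3*96 = 288)
G(l) = 289*l (G(l) = 288*l + l = 289*l)
G(-175) - (13459 + 158) = 289*(-175) - (13459 + 158) = -50575 - 1*13617 = -50575 - 13617 = -64192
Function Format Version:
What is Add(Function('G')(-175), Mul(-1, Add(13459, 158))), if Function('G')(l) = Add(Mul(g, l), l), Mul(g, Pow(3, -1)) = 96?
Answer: -64192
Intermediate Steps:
g = 288 (g = Mul(3, 96) = 288)
Function('G')(l) = Mul(289, l) (Function('G')(l) = Add(Mul(288, l), l) = Mul(289, l))
Add(Function('G')(-175), Mul(-1, Add(13459, 158))) = Add(Mul(289, -175), Mul(-1, Add(13459, 158))) = Add(-50575, Mul(-1, 13617)) = Add(-50575, -13617) = -64192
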